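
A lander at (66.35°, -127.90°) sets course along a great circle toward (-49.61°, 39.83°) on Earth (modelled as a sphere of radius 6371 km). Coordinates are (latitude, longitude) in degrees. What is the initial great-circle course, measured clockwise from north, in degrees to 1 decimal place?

With φ₁ = 1.1580, φ₂ = -0.8659, Δλ = 2.9274 rad, the forward-azimuth formula gives
θ = atan2( sin Δλ cos φ₂ , cos φ₁ sin φ₂ − sin φ₁ cos φ₂ cos Δλ ) = atan2(0.1377, 0.2745) = 26.64°.
So the initial bearing is 26.6°.

26.6°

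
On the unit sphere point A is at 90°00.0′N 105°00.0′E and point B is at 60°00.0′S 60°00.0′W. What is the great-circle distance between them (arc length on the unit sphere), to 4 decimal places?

2.6180

With latitudes φ₁ = 90.000°, φ₂ = -60.000° and longitude difference Δλ = -165.000°:
Haversine: a = sin²(Δφ/2) + cos φ₁ cos φ₂ sin²(Δλ/2) = 0.9330 + (0.0000)(0.5000)(0.9830) = 0.93301.
Central angle c = 2·arcsin(√a) = 2.61799 rad.
On the unit sphere the arc length equals the central angle: 2.6180.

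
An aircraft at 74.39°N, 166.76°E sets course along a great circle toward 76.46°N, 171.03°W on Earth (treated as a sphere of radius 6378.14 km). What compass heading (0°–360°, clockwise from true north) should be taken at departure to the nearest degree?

59°

With φ₁ = 1.2984, φ₂ = 1.3345, Δλ = 0.3876 rad, the forward-azimuth formula gives
θ = atan2( sin Δλ cos φ₂ , cos φ₁ sin φ₂ − sin φ₁ cos φ₂ cos Δλ ) = atan2(0.0885, 0.0529) = 59.15°.
So the initial bearing is 59°.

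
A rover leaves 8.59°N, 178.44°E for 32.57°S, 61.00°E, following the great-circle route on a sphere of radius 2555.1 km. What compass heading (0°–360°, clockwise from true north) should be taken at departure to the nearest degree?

238°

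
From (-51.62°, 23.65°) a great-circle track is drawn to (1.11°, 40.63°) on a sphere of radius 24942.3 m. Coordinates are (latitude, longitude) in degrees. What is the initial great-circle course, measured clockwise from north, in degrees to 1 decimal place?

21.0°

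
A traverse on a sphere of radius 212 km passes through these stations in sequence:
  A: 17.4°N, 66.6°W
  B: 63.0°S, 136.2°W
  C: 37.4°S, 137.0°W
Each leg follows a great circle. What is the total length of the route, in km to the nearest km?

452 km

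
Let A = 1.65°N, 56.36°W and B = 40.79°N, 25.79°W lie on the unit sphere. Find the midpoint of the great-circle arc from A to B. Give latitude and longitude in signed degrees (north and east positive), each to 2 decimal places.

21.91°, -43.24°

Central angle δ = 0.8360 rad. Interpolating on the sphere with fraction f = 0.5:
P = [sin((1−f)δ)·A + sin(fδ)·B] / sin δ = 0.5471·A + 0.5471·B in Cartesian coordinates,
giving P = (0.6759, -0.6355, 0.3732), i.e. latitude 21.91°, longitude -43.24°.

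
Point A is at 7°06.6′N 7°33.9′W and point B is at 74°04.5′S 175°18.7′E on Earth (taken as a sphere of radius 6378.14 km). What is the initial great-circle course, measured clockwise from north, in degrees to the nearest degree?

181°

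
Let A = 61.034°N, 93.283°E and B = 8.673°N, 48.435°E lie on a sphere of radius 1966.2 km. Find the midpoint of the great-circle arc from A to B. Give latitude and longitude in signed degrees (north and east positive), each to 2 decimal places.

36.72°, 62.82°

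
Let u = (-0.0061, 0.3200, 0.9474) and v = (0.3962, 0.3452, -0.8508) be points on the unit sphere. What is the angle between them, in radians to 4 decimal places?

2.3434 rad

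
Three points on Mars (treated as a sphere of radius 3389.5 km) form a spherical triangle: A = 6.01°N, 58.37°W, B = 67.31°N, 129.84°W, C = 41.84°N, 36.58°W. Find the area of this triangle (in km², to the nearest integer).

Side lengths (central angles): a = 0.9284, b = 0.7108, c = 1.3505 rad; semiperimeter s = 1.4949.
By l'Huilier's theorem, tan(E/4) = √[tan(s/2) tan((s−a)/2) tan((s−b)/2) tan((s−c)/2)], giving spherical excess E = 0.3583 rad.
Area = E·R² = 0.3583 × (3389.5)² ≈ 4115976 km².

4115976 km²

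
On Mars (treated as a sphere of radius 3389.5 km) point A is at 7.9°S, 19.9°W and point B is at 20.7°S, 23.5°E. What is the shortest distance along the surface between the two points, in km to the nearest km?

In radians: φ₁ = -0.1379, φ₂ = -0.3613, Δλ = 43.400° = 0.7575 rad.
Haversine: a = sin²(Δφ/2) + cos φ₁ cos φ₂ sin²(Δλ/2) = 0.0124 + (0.9905)(0.9354)(0.1367) = 0.13910.
Central angle c = 2·arcsin(√a) = 0.76439 rad.
Distance = R·c = 3389.5 × 0.7644 ≈ 2591 km.

2591 km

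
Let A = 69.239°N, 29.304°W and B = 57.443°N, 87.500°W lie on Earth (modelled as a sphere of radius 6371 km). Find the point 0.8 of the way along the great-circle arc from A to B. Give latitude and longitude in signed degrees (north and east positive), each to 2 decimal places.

61.36°, -80.01°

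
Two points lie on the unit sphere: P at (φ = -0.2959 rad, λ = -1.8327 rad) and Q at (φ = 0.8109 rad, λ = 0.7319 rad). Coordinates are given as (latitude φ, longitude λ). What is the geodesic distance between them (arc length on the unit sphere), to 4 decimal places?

With latitudes φ₁ = -16.954°, φ₂ = 46.461° and longitude difference Δλ = 146.941°:
cos c = sin φ₁ sin φ₂ + cos φ₁ cos φ₂ cos Δλ = (-0.2916)(0.7249) + (0.9565)(0.6888)(-0.8381) = -0.76362,
so c = arccos(-0.76362) = 2.43970 rad.
On the unit sphere the arc length equals the central angle: 2.4397.

2.4397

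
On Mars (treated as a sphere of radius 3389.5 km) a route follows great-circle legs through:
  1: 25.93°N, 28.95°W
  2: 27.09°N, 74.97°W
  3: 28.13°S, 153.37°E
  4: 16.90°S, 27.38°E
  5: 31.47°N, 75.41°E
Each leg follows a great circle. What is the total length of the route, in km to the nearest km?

21074 km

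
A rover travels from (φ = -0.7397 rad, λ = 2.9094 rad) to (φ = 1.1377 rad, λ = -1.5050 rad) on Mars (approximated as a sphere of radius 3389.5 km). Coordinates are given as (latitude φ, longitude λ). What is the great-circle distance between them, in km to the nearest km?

7966 km

Let φ₁ = -0.7397 rad, φ₂ = 1.1377 rad, and Δλ = 1.8688 rad.
cos c = sin φ₁ sin φ₂ + cos φ₁ cos φ₂ cos Δλ = (-0.6741)(0.9077) + (0.7387)(0.4197)(-0.2936) = -0.70285,
so c = arccos(-0.70285) = 2.35019 rad.
Distance = R·c = 3389.5 × 2.3502 ≈ 7966 km.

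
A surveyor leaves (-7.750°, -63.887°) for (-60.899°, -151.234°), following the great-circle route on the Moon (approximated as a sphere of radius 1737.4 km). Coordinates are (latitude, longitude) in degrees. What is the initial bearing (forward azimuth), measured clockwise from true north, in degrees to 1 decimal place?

With φ₁ = -0.1353, φ₂ = -1.0629, Δλ = -1.5245 rad, the forward-azimuth formula gives
θ = atan2( sin Δλ cos φ₂ , cos φ₁ sin φ₂ − sin φ₁ cos φ₂ cos Δλ ) = atan2(-0.4858, -0.8627) = -150.62°.
Adding 360° brings this into [0°, 360°): 209.4°.

209.4°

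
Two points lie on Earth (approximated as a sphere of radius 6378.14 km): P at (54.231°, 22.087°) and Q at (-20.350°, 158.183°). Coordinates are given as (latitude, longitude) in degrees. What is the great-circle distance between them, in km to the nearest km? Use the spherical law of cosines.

In radians: φ₁ = 0.9465, φ₂ = -0.3552, Δλ = 136.096° = 2.3753 rad.
cos c = sin φ₁ sin φ₂ + cos φ₁ cos φ₂ cos Δλ = (0.8114)(-0.3478) + (0.5845)(0.9376)(-0.7205) = -0.67702,
so c = arccos(-0.67702) = 2.31451 rad.
Distance = R·c = 6378.14 × 2.3145 ≈ 14762 km.

14762 km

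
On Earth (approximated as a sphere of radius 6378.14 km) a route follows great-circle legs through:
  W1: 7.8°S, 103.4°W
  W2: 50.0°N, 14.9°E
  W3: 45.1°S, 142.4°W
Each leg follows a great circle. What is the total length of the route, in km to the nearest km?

Leg W1→W2: central angle 1.9887 rad, distance 12684.5 km.
Leg W2→W3: central angle 2.8621 rad, distance 18255.0 km.
Total: 12684.5 + 18255.0 ≈ 30939 km.

30939 km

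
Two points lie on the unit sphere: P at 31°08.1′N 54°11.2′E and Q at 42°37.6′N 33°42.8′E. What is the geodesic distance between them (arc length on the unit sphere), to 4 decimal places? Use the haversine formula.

0.3477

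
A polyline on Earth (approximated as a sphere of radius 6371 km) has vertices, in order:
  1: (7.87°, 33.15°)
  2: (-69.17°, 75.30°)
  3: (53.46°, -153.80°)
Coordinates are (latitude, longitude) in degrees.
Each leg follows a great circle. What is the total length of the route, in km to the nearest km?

Leg 1→2: central angle 1.4372 rad, distance 9156.5 km.
Leg 2→3: central angle 2.6672 rad, distance 16992.4 km.
Total: 9156.5 + 16992.4 ≈ 26149 km.

26149 km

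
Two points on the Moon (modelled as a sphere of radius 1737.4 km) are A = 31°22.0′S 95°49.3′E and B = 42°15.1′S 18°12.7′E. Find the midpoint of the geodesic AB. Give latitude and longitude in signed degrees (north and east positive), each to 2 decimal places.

-43.79°, 60.30°

The central angle between A and B is δ = 1.0638 rad.
With f = 0.5, the slerp weights are sin((1−f)δ)/sin δ = 0.5801 and sin(fδ)/sin δ = 0.5801.
Weighted sum of the unit vectors: (0.5801)·(-0.0866,0.8494,-0.5205) + (0.5801)·(0.7031,0.2313,-0.6724) = (0.3577, 0.6270, -0.6921).
Converting back: φ = atan2(z, √(x²+y²)) = -43.79°, λ = atan2(y, x) = 60.30°.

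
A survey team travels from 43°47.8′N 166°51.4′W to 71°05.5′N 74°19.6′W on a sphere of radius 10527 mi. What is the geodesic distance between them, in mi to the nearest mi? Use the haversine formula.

Let φ₁ = 0.7644 rad, φ₂ = 1.2408 rad, and Δλ = 1.6150 rad.
Haversine: a = sin²(Δφ/2) + cos φ₁ cos φ₂ sin²(Δλ/2) = 0.0557 + (0.7218)(0.3241)(0.5221) = 0.17779.
Central angle c = 2·arcsin(√a) = 0.87052 rad.
Distance = R·c = 10527 × 0.8705 ≈ 9164 mi.

9164 mi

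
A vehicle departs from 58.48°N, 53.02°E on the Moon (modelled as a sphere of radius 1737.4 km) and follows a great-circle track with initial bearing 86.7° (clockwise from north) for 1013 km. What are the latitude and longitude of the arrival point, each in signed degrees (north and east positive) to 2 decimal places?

Angular distance δ = d/R = 1013/1737.4 = 0.58306 rad; initial bearing θ = 1.5132 rad.
sin φ₂ = sin φ₁ cos δ + cos φ₁ sin δ cos θ = (0.8525)(0.8348) + (0.5228)(0.5506)(0.0576) = 0.7282, so φ₂ = 46.73°.
Δλ = atan2(sin θ sin δ cos φ₁, cos δ − sin φ₁ sin φ₂) = atan2(0.2874, 0.2140) = 53.320°.
λ₂ = 53.020° + 53.320° = 106.34°.

46.73°, 106.34°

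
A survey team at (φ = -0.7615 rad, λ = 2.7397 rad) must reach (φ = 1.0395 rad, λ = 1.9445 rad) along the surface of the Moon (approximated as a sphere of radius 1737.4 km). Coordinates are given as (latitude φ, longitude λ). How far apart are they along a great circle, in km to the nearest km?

3328 km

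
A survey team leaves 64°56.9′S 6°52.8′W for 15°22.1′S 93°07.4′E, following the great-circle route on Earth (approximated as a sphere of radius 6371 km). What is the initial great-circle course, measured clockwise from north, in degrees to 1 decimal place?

105.5°

Δλ = 100.003° = 1.7454 rad.
y = sin Δλ · cos φ₂ = (0.9848)(0.9642) = 0.9496
x = cos φ₁ sin φ₂ − sin φ₁ cos φ₂ cos Δλ = (0.4234)(-0.2650) − (-0.9059)(0.9642)(-0.1737) = -0.2640
θ = atan2(y, x) = 105.53°, so the bearing is 105.5°.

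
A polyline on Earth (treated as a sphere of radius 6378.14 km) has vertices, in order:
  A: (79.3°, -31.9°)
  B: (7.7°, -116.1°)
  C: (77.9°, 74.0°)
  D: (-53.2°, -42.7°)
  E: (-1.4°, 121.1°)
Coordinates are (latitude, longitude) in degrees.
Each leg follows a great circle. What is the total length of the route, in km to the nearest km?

Leg A→B: central angle 1.4200 rad, distance 9056.8 km.
Leg B→C: central angle 1.6444 rad, distance 10488.0 km.
Leg C→D: central angle 2.5669 rad, distance 16372.1 km.
Leg D→E: central angle 2.1598 rad, distance 13775.3 km.
Total: 9056.8 + 10488.0 + 16372.1 + 13775.3 ≈ 49692 km.

49692 km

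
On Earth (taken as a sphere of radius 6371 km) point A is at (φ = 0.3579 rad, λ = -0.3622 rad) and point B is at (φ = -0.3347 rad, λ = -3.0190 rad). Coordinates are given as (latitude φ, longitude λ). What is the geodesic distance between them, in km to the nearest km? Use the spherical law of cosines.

17110 km

Let φ₁ = 0.3579 rad, φ₂ = -0.3347 rad, and Δλ = -2.6568 rad.
cos c = sin φ₁ sin φ₂ + cos φ₁ cos φ₂ cos Δλ = (0.3503)(-0.3285) + (0.9366)(0.9445)(-0.8848) = -0.89779,
so c = arccos(-0.89779) = 2.68553 rad.
Distance = R·c = 6371 × 2.6855 ≈ 17110 km.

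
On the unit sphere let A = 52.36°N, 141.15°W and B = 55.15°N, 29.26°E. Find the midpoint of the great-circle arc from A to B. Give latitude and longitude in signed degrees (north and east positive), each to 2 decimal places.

86.23°, -77.55°

The central angle between A and B is δ = 1.2601 rad.
With f = 0.5, the slerp weights are sin((1−f)δ)/sin δ = 0.6188 and sin(fδ)/sin δ = 0.6188.
Weighted sum of the unit vectors: (0.6188)·(-0.4756,-0.3831,0.7919) + (0.6188)·(0.4985,0.2793,0.8207) = (0.0142, -0.0642, 0.9978).
Converting back: φ = atan2(z, √(x²+y²)) = 86.23°, λ = atan2(y, x) = -77.55°.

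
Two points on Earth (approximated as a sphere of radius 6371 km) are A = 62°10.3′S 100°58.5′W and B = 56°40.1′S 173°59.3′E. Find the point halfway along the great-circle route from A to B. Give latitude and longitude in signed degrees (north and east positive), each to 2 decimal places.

Central angle δ = 0.7058 rad. Interpolating on the sphere with fraction f = 0.5:
P = [sin((1−f)δ)·A + sin(fδ)·B] / sin δ = 0.5328·A + 0.5328·B in Cartesian coordinates,
giving P = (-0.3385, -0.2135, -0.9164), i.e. latitude -66.41°, longitude -147.76°.

-66.41°, -147.76°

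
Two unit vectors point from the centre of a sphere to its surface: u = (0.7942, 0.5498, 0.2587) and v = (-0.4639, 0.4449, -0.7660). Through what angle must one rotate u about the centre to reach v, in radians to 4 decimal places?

1.8986 rad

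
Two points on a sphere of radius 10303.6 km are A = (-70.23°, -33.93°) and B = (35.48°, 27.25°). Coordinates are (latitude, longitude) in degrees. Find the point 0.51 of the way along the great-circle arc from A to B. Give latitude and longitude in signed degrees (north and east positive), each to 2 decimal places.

-18.35°, 10.72°

Central angle δ = 1.9970 rad. Interpolating on the sphere with fraction f = 0.51:
P = [sin((1−f)δ)·A + sin(fδ)·B] / sin δ = 0.9112·A + 0.9350·B in Cartesian coordinates,
giving P = (0.9326, 0.1766, -0.3148), i.e. latitude -18.35°, longitude 10.72°.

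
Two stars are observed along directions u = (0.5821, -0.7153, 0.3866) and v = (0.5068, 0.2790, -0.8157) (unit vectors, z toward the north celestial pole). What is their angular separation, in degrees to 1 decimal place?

102.7°

u·v = -0.2199; |u| = 1.0000, |v| = 1.0000.
cos θ = (u·v)/(|u||v|) = -0.2199, so θ = 102.7°.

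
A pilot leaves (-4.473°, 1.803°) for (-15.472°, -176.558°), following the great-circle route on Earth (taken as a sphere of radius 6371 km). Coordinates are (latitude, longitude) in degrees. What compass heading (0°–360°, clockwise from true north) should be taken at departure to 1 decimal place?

184.6°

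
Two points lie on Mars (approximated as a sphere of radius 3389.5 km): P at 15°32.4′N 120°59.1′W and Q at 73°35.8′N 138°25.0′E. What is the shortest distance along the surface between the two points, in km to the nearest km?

4618 km

With latitudes φ₁ = 15.540°, φ₂ = 73.597° and longitude difference Δλ = -100.598°:
cos c = sin φ₁ sin φ₂ + cos φ₁ cos φ₂ cos Δλ = (0.2679)(0.9593) + (0.9634)(0.2824)(-0.1839) = 0.20697,
so c = arccos(0.20697) = 1.36232 rad.
Distance = R·c = 3389.5 × 1.3623 ≈ 4618 km.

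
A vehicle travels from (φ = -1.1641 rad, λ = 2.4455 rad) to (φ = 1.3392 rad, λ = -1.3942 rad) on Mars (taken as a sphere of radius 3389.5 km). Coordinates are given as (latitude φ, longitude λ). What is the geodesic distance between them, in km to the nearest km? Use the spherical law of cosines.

9729 km

With latitudes φ₁ = -66.698°, φ₂ = 76.731° and longitude difference Δλ = 140.001°:
cos c = sin φ₁ sin φ₂ + cos φ₁ cos φ₂ cos Δλ = (-0.9184)(0.9733) + (0.3956)(0.2295)(-0.7661) = -0.96347,
so c = arccos(-0.96347) = 2.87046 rad.
Distance = R·c = 3389.5 × 2.8705 ≈ 9729 km.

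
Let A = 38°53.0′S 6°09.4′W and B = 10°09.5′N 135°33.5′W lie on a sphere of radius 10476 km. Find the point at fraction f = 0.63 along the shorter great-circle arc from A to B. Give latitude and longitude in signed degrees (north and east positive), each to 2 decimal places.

The central angle between A and B is δ = 2.2106 rad.
With f = 0.63, the slerp weights are sin((1−f)δ)/sin δ = 0.9097 and sin(fδ)/sin δ = 1.2269.
Weighted sum of the unit vectors: (0.9097)·(0.7739,-0.0835,-0.6277) + (1.2269)·(-0.7028,-0.6892,0.1764) = (-0.1582, -0.9215, -0.3547).
Converting back: φ = atan2(z, √(x²+y²)) = -20.77°, λ = atan2(y, x) = -99.74°.

-20.77°, -99.74°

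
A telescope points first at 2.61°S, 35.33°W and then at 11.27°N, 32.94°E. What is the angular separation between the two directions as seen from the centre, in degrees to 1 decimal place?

In radians: φ₁ = -0.0456, φ₂ = 0.1967, Δλ = 68.270° = 1.1915 rad.
cos c = sin φ₁ sin φ₂ + cos φ₁ cos φ₂ cos Δλ = (-0.0455)(0.1954) + (0.9990)(0.9807)(0.3702) = 0.35382,
so c = arccos(0.35382) = 1.20915 rad.
So the angular separation is 69.3°.

69.3°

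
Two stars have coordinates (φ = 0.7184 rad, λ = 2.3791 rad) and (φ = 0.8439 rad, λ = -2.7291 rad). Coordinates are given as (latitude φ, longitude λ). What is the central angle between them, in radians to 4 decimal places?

With latitudes φ₁ = 41.161°, φ₂ = 48.352° and longitude difference Δλ = 67.322°:
cos c = sin φ₁ sin φ₂ + cos φ₁ cos φ₂ cos Δλ = (0.6582)(0.7472) + (0.7529)(0.6646)(0.3856) = 0.68472,
so c = arccos(0.68472) = 0.81658 rad.
So the angular separation is 0.8166 rad.

0.8166 rad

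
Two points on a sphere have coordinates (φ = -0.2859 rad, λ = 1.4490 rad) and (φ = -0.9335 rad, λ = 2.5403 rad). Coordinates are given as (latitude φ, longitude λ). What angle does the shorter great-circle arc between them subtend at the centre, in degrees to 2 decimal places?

60.66°

In radians: φ₁ = -0.2859, φ₂ = -0.9335, Δλ = 62.527° = 1.0913 rad.
cos c = sin φ₁ sin φ₂ + cos φ₁ cos φ₂ cos Δλ = (-0.2820)(-0.8037) + (0.9594)(0.5950)(0.4613) = 0.49002,
so c = arccos(0.49002) = 1.05868 rad.
So the angular separation is 60.66°.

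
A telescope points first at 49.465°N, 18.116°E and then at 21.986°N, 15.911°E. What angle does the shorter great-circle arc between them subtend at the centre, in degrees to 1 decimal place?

27.5°

In radians: φ₁ = 0.8633, φ₂ = 0.3837, Δλ = -2.205° = -0.0385 rad.
Haversine: a = sin²(Δφ/2) + cos φ₁ cos φ₂ sin²(Δλ/2) = 0.0564 + (0.6499)(0.9273)(0.0004) = 0.05663.
Central angle c = 2·arcsin(√a) = 0.48057 rad.
So the angular separation is 27.5°.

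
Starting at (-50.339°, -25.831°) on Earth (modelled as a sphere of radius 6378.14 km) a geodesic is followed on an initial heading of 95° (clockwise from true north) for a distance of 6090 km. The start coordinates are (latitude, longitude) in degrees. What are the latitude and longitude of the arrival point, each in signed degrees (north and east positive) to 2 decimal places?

Angular distance δ = d/R = 6090/6378.14 = 0.95482 rad; initial bearing θ = 1.6581 rad.
sin φ₂ = sin φ₁ cos δ + cos φ₁ sin δ cos θ = (-0.7698)(0.5778) + (0.6382)(0.8162)(-0.0872) = -0.4902, so φ₂ = -29.35°.
Δλ = atan2(sin θ sin δ cos φ₁, cos δ − sin φ₁ sin φ₂) = atan2(0.5190, 0.2004) = 68.886°.
λ₂ = -25.831° + 68.886° = 43.05°.

-29.35°, 43.05°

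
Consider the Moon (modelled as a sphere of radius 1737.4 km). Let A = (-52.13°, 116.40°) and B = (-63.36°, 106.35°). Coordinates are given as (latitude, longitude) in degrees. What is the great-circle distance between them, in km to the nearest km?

376 km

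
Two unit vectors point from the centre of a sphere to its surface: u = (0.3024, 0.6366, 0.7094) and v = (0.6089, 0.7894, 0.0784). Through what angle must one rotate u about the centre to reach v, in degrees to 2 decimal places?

42.07°

u·v = 0.7423; |u| = 1.0000, |v| = 1.0000.
cos θ = (u·v)/(|u||v|) = 0.7423, so θ = 42.07°.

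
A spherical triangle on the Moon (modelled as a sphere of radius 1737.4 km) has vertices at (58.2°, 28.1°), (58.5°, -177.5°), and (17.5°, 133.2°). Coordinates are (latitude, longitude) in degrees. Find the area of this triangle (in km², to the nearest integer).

1871398 km²

Side lengths (central angles): a = 0.9504, b = 1.4458, c = 1.0743 rad; semiperimeter s = 1.7353.
By l'Huilier's theorem, tan(E/4) = √[tan(s/2) tan((s−a)/2) tan((s−b)/2) tan((s−c)/2)], giving spherical excess E = 0.6200 rad.
Area = E·R² = 0.6200 × (1737.4)² ≈ 1871398 km².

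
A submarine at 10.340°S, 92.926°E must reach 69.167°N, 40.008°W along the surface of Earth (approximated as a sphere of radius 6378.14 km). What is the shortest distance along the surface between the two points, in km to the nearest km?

With latitudes φ₁ = -10.340°, φ₂ = 69.167° and longitude difference Δλ = -132.934°:
cos c = sin φ₁ sin φ₂ + cos φ₁ cos φ₂ cos Δλ = (-0.1795)(0.9346) + (0.9838)(0.3556)(-0.6812) = -0.40607,
so c = arccos(-0.40607) = 1.98895 rad.
Distance = R·c = 6378.14 × 1.9889 ≈ 12686 km.

12686 km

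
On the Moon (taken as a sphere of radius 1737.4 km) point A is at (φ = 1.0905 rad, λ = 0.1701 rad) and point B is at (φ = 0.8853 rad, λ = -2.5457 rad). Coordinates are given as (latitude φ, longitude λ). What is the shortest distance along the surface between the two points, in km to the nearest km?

With latitudes φ₁ = 62.481°, φ₂ = 50.724° and longitude difference Δλ = -155.604°:
Haversine: a = sin²(Δφ/2) + cos φ₁ cos φ₂ sin²(Δλ/2) = 0.0105 + (0.4620)(0.6331)(0.9554) = 0.28993.
Central angle c = 2·arcsin(√a) = 1.13720 rad.
Distance = R·c = 1737.4 × 1.1372 ≈ 1976 km.

1976 km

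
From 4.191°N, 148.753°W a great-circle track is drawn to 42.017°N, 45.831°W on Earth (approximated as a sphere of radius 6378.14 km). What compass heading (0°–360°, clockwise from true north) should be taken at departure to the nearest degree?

Δλ = 102.922° = 1.7963 rad.
y = sin Δλ · cos φ₂ = (0.9747)(0.7429) = 0.7241
x = cos φ₁ sin φ₂ − sin φ₁ cos φ₂ cos Δλ = (0.9973)(0.6694) − (0.0731)(0.7429)(-0.2236) = 0.6797
θ = atan2(y, x) = 46.81°, so the bearing is 47°.

47°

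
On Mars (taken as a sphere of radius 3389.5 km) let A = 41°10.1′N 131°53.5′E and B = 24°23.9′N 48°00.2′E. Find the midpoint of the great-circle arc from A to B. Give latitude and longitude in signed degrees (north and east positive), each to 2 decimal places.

40.79°, 85.07°

The central angle between A and B is δ = 1.2187 rad.
With f = 0.5, the slerp weights are sin((1−f)δ)/sin δ = 0.6097 and sin(fδ)/sin δ = 0.6097.
Weighted sum of the unit vectors: (0.6097)·(-0.5026,0.5604,0.6583) + (0.6097)·(0.6093,0.6768,0.4131) = (0.0651, 0.7544, 0.6532).
Converting back: φ = atan2(z, √(x²+y²)) = 40.79°, λ = atan2(y, x) = 85.07°.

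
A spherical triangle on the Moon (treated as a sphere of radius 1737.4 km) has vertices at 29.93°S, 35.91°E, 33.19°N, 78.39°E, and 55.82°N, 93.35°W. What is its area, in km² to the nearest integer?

5340200 km²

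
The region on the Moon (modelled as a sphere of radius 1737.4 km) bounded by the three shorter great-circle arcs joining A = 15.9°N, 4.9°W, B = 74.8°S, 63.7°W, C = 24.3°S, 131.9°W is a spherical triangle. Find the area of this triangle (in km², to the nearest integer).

4456232 km²

Side lengths (central angles): a = 1.0634, b = 2.2656, c = 1.7049 rad; semiperimeter s = 2.5170.
By l'Huilier's theorem, tan(E/4) = √[tan(s/2) tan((s−a)/2) tan((s−b)/2) tan((s−c)/2)], giving spherical excess E = 1.4763 rad.
Area = E·R² = 1.4763 × (1737.4)² ≈ 4456232 km².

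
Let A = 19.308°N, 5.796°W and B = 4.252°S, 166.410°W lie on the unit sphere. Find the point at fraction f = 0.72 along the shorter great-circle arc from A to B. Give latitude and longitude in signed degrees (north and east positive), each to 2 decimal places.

22.92°, -131.44°

The central angle between A and B is δ = 2.7197 rad.
With f = 0.72, the slerp weights are sin((1−f)δ)/sin δ = 1.6850 and sin(fδ)/sin δ = 2.2611.
Weighted sum of the unit vectors: (1.6850)·(0.9389,-0.0953,0.3306) + (2.2611)·(-0.9693,-0.2343,-0.0741) = (-0.6096, -0.6904, 0.3895).
Converting back: φ = atan2(z, √(x²+y²)) = 22.92°, λ = atan2(y, x) = -131.44°.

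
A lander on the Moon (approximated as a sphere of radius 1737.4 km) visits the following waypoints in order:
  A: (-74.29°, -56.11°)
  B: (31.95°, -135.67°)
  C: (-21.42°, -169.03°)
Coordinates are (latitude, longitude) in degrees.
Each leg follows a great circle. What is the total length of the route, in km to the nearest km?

Leg A→B: central angle 2.0576 rad, distance 3574.8 km.
Leg B→C: central angle 1.0855 rad, distance 1885.9 km.
Total: 3574.8 + 1885.9 ≈ 5461 km.

5461 km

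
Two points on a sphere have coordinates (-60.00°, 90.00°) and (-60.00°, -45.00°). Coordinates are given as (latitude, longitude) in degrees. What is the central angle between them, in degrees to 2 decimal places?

55.02°

Let φ₁ = -1.0472 rad, φ₂ = -1.0472 rad, and Δλ = -2.3562 rad.
Haversine: a = sin²(Δφ/2) + cos φ₁ cos φ₂ sin²(Δλ/2) = 0.0000 + (0.5000)(0.5000)(0.8536) = 0.21339.
Central angle c = 2·arcsin(√a) = 0.96036 rad.
So the angular separation is 55.02°.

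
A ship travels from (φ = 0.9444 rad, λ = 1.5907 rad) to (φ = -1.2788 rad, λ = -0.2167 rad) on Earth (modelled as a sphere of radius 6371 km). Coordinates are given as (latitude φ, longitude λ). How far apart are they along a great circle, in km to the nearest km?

With latitudes φ₁ = 54.110°, φ₂ = -73.270° and longitude difference Δλ = -103.556°:
cos c = sin φ₁ sin φ₂ + cos φ₁ cos φ₂ cos Δλ = (0.8101)(-0.9577) + (0.5862)(0.2879)(-0.2344) = -0.81541,
so c = arccos(-0.81541) = 2.52423 rad.
Distance = R·c = 6371 × 2.5242 ≈ 16082 km.

16082 km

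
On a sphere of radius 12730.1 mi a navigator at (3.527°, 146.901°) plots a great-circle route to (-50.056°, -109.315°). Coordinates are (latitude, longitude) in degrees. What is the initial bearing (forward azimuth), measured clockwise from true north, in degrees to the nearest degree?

140°

Δλ = 103.784° = 1.8114 rad.
y = sin Δλ · cos φ₂ = (0.9712)(0.6420) = 0.6235
x = cos φ₁ sin φ₂ − sin φ₁ cos φ₂ cos Δλ = (0.9981)(-0.7667) − (0.0615)(0.6420)(-0.2383) = -0.7558
θ = atan2(y, x) = 140.48°, so the bearing is 140°.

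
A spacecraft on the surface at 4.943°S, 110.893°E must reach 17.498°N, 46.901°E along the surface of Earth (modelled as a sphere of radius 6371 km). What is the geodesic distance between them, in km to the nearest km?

7450 km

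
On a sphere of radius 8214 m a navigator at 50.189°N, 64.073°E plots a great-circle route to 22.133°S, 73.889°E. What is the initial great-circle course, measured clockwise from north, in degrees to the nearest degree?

170°

With φ₁ = 0.8760, φ₂ = -0.3863, Δλ = 0.1713 rad, the forward-azimuth formula gives
θ = atan2( sin Δλ cos φ₂ , cos φ₁ sin φ₂ − sin φ₁ cos φ₂ cos Δλ ) = atan2(0.1579, -0.9424) = 170.49°.
So the initial bearing is 170°.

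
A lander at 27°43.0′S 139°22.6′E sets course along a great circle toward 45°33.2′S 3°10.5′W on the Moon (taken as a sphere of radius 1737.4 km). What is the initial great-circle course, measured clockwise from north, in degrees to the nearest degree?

With φ₁ = -0.4837, φ₂ = -0.7951, Δλ = -2.4880 rad, the forward-azimuth formula gives
θ = atan2( sin Δλ cos φ₂ , cos φ₁ sin φ₂ − sin φ₁ cos φ₂ cos Δλ ) = atan2(-0.4258, -0.8905) = -154.45°.
Adding 360° brings this into [0°, 360°): 206°.

206°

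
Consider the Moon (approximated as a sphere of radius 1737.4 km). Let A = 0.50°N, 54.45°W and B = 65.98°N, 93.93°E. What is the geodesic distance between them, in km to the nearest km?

3329 km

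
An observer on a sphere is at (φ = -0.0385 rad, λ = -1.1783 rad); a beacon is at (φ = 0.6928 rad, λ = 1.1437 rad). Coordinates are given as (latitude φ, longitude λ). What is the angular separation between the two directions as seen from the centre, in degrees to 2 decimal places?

123.32°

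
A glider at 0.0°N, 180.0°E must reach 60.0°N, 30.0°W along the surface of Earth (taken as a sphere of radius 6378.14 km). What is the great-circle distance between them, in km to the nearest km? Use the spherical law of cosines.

12875 km

Let φ₁ = 0.0000 rad, φ₂ = 1.0472 rad, and Δλ = 2.6180 rad.
cos c = sin φ₁ sin φ₂ + cos φ₁ cos φ₂ cos Δλ = (0.0000)(0.8660) + (1.0000)(0.5000)(-0.8660) = -0.43301,
so c = arccos(-0.43301) = 2.01863 rad.
Distance = R·c = 6378.14 × 2.0186 ≈ 12875 km.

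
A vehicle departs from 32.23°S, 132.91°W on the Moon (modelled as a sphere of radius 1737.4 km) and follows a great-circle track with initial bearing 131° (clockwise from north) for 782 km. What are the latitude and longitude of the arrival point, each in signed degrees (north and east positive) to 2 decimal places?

Angular distance δ = d/R = 782/1737.4 = 0.45010 rad; initial bearing θ = 2.2864 rad.
sin φ₂ = sin φ₁ cos δ + cos φ₁ sin δ cos θ = (-0.5333)(0.9004) + (0.8459)(0.4351)(-0.6561) = -0.7216, so φ₂ = -46.19°.
Δλ = atan2(sin θ sin δ cos φ₁, cos δ − sin φ₁ sin φ₂) = atan2(0.2777, 0.5155) = 28.314°.
λ₂ = -132.910° + 28.314° = -104.60°.

-46.19°, -104.60°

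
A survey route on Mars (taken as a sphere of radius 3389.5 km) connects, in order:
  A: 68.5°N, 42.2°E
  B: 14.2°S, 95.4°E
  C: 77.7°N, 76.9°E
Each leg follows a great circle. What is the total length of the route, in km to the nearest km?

Leg A→B: central angle 1.5862 rad, distance 5376.4 km.
Leg B→C: central angle 1.6146 rad, distance 5472.8 km.
Total: 5376.4 + 5472.8 ≈ 10849 km.

10849 km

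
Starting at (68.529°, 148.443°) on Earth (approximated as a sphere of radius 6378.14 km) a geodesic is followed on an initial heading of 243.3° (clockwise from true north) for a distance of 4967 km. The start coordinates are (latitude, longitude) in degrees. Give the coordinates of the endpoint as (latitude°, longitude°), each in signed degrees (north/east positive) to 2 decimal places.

33.15°, 99.90°

Angular distance δ = d/R = 4967/6378.14 = 0.77875 rad; initial bearing θ = 4.2464 rad.
sin φ₂ = sin φ₁ cos δ + cos φ₁ sin δ cos θ = (0.9306)(0.7118) + (0.3660)(0.7024)(-0.4493) = 0.5469, so φ₂ = 33.15°.
Δλ = atan2(sin θ sin δ cos φ₁, cos δ − sin φ₁ sin φ₂) = atan2(-0.2297, 0.2029) = -48.548°.
λ₂ = 148.443° − 48.548° = 99.90°.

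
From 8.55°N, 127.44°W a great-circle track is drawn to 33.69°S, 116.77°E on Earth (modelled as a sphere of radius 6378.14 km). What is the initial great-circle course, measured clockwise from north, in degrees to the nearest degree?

Δλ = -115.790° = -2.0209 rad.
y = sin Δλ · cos φ₂ = (-0.9004)(0.8321) = -0.7492
x = cos φ₁ sin φ₂ − sin φ₁ cos φ₂ cos Δλ = (0.9889)(-0.5547) − (0.1487)(0.8321)(-0.4351) = -0.4947
θ = atan2(y, x) = -123.44°; adding 360° gives 237°.

237°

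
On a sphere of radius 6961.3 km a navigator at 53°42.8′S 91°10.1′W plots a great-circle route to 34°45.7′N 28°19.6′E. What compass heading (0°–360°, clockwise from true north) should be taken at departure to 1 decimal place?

89.1°

With φ₁ = -0.9375, φ₂ = 0.6067, Δλ = 2.0856 rad, the forward-azimuth formula gives
θ = atan2( sin Δλ cos φ₂ , cos φ₁ sin φ₂ − sin φ₁ cos φ₂ cos Δλ ) = atan2(0.7151, 0.0114) = 89.09°.
So the initial bearing is 89.1°.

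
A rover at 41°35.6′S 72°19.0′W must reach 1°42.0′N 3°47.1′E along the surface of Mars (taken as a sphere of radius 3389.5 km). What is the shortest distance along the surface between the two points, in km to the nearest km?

With latitudes φ₁ = -41.593°, φ₂ = 1.700° and longitude difference Δλ = 76.102°:
cos c = sin φ₁ sin φ₂ + cos φ₁ cos φ₂ cos Δλ = (-0.6638)(0.0297) + (0.7479)(0.9996)(0.2402) = 0.15987,
so c = arccos(0.15987) = 1.41024 rad.
Distance = R·c = 3389.5 × 1.4102 ≈ 4780 km.

4780 km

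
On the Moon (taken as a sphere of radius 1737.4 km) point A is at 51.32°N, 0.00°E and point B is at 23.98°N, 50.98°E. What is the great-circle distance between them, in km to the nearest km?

With latitudes φ₁ = 51.320°, φ₂ = 23.980° and longitude difference Δλ = 50.980°:
cos c = sin φ₁ sin φ₂ + cos φ₁ cos φ₂ cos Δλ = (0.7806)(0.4064) + (0.6250)(0.9137)(0.6296) = 0.67678,
so c = arccos(0.67678) = 0.82741 rad.
Distance = R·c = 1737.4 × 0.8274 ≈ 1438 km.

1438 km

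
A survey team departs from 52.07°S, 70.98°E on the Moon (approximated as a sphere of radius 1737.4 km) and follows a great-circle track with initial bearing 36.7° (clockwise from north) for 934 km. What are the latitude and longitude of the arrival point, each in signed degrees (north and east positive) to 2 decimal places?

Angular distance δ = d/R = 934/1737.4 = 0.53758 rad; initial bearing θ = 0.6405 rad.
sin φ₂ = sin φ₁ cos δ + cos φ₁ sin δ cos θ = (-0.7888)(0.8589) + (0.6147)(0.5121)(0.8018) = -0.4251, so φ₂ = -25.16°.
Δλ = atan2(sin θ sin δ cos φ₁, cos δ − sin φ₁ sin φ₂) = atan2(0.1881, 0.5236) = 19.761°.
λ₂ = 70.980° + 19.761° = 90.74°.

-25.16°, 90.74°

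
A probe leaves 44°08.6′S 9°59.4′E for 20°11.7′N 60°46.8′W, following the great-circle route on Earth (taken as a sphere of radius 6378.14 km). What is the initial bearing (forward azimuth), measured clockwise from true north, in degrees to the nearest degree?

298°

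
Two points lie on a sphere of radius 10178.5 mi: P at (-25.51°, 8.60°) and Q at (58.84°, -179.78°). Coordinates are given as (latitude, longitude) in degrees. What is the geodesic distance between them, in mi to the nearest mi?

25964 mi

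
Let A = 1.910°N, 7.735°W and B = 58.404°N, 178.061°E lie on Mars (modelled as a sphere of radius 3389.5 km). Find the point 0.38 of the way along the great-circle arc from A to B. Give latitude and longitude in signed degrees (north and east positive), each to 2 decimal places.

The central angle between A and B is δ = 2.0858 rad.
With f = 0.38, the slerp weights are sin((1−f)δ)/sin δ = 1.1051 and sin(fδ)/sin δ = 0.8184.
Weighted sum of the unit vectors: (1.1051)·(0.9904,-0.1345,0.0333) + (0.8184)·(-0.5236,0.0177,0.8518) = (0.6659, -0.1341, 0.7339).
Converting back: φ = atan2(z, √(x²+y²)) = 47.21°, λ = atan2(y, x) = -11.39°.

47.21°, -11.39°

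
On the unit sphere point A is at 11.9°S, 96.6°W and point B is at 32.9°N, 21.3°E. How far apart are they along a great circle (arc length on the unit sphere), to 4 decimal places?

With latitudes φ₁ = -11.900°, φ₂ = 32.900° and longitude difference Δλ = 117.900°:
cos c = sin φ₁ sin φ₂ + cos φ₁ cos φ₂ cos Δλ = (-0.2062)(0.5432) + (0.9785)(0.8396)(-0.4679) = -0.49644,
so c = arccos(-0.49644) = 2.09029 rad.
On the unit sphere the arc length equals the central angle: 2.0903.

2.0903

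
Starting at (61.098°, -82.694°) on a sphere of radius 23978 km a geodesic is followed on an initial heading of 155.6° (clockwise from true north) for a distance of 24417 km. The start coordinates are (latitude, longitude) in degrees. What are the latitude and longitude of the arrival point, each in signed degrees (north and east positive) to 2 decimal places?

4.86°, -62.03°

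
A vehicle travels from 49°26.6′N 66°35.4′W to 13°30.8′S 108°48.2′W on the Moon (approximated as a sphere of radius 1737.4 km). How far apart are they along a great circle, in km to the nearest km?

2217 km

In radians: φ₁ = 0.8629, φ₂ = -0.2359, Δλ = -42.213° = -0.7368 rad.
Haversine: a = sin²(Δφ/2) + cos φ₁ cos φ₂ sin²(Δλ/2) = 0.2727 + (0.6502)(0.9723)(0.1297) = 0.35465.
Central angle c = 2·arcsin(√a) = 1.27584 rad.
Distance = R·c = 1737.4 × 1.2758 ≈ 2217 km.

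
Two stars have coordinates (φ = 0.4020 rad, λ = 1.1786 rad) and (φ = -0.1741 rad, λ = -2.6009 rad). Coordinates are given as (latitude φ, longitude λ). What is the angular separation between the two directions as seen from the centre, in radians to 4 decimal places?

In radians: φ₁ = 0.4020, φ₂ = -0.1741, Δλ = 143.451° = 2.5037 rad.
Haversine: a = sin²(Δφ/2) + cos φ₁ cos φ₂ sin²(Δλ/2) = 0.0807 + (0.9203)(0.9849)(0.9017) = 0.89795.
Central angle c = 2·arcsin(√a) = 2.49129 rad.
So the angular separation is 2.4913 rad.

2.4913 rad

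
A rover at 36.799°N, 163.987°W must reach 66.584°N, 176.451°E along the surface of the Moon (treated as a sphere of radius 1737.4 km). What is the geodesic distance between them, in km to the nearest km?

Let φ₁ = 0.6423 rad, φ₂ = 1.1621 rad, and Δλ = -0.3414 rad.
Haversine: a = sin²(Δφ/2) + cos φ₁ cos φ₂ sin²(Δλ/2) = 0.0661 + (0.8007)(0.3974)(0.0289) = 0.07524.
Central angle c = 2·arcsin(√a) = 0.55571 rad.
Distance = R·c = 1737.4 × 0.5557 ≈ 965 km.

965 km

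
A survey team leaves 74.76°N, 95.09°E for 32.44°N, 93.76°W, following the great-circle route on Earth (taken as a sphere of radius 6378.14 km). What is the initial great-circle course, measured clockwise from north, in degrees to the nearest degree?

8°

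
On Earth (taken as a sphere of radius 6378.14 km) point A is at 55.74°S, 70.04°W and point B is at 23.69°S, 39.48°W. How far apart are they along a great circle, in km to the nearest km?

4353 km

In radians: φ₁ = -0.9728, φ₂ = -0.4135, Δλ = 30.560° = 0.5334 rad.
Haversine: a = sin²(Δφ/2) + cos φ₁ cos φ₂ sin²(Δλ/2) = 0.0762 + (0.5629)(0.9157)(0.0695) = 0.11201.
Central angle c = 2·arcsin(√a) = 0.68253 rad.
Distance = R·c = 6378.14 × 0.6825 ≈ 4353 km.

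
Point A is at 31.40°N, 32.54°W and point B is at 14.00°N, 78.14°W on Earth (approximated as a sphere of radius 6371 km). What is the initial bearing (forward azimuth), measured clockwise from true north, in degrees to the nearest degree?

258°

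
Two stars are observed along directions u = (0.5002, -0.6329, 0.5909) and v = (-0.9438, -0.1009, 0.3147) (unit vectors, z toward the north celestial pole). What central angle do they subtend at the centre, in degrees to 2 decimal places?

u·v = -0.2223; |u| = 1.0000, |v| = 1.0000.
cos θ = (u·v)/(|u||v|) = -0.2223, so θ = 102.84°.

102.84°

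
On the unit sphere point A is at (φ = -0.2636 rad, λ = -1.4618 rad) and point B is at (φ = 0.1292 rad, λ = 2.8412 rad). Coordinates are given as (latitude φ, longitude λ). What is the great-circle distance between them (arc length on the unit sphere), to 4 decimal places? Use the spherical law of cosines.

1.9984

With latitudes φ₁ = -15.103°, φ₂ = 7.403° and longitude difference Δλ = -113.456°:
cos c = sin φ₁ sin φ₂ + cos φ₁ cos φ₂ cos Δλ = (-0.2606)(0.1288) + (0.9655)(0.9917)(-0.3980) = -0.41467,
so c = arccos(-0.41467) = 1.99837 rad.
On the unit sphere the arc length equals the central angle: 1.9984.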